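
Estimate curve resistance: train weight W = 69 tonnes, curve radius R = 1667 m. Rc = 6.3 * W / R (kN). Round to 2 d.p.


Rc = 6.3 * W / R
Rc = 6.3 * 69 / 1667
Rc = 434.7 / 1667
Rc = 0.26 kN

0.26


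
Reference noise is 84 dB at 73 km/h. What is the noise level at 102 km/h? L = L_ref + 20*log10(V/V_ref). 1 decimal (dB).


V/V_ref = 102 / 73 = 1.39726
log10(1.39726) = 0.145277
20 * 0.145277 = 2.9055
L = 84 + 2.9055 = 86.9 dB

86.9


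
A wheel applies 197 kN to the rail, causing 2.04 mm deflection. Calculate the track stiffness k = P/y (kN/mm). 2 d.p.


Track stiffness k = P / y
k = 197 / 2.04
k = 96.57 kN/mm

96.57


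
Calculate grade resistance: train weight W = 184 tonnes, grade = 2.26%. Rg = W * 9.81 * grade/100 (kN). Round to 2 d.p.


Rg = W * 9.81 * grade / 100
Rg = 184 * 9.81 * 2.26 / 100
Rg = 1805.04 * 0.0226
Rg = 40.79 kN

40.79


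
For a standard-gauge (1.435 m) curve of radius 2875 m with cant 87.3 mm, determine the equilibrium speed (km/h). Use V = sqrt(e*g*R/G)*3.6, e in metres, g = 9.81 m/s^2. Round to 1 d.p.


Convert cant: e = 87.3 mm = 0.0873 m
V_ms = sqrt(0.0873 * 9.81 * 2875 / 1.435)
V_ms = sqrt(1715.810017) = 41.4223 m/s
V = 41.4223 * 3.6 = 149.1 km/h

149.1


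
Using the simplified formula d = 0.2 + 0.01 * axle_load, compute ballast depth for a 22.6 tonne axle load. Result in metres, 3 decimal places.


d = 0.2 + 0.01 * 22.6
d = 0.2 + 0.226
d = 0.426 m

0.426


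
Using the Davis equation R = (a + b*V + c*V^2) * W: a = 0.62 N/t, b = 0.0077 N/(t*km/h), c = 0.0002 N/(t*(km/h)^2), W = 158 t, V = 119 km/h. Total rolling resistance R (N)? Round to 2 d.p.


b*V = 0.0077 * 119 = 0.9163
c*V^2 = 0.0002 * 14161 = 2.8322
R_per_t = 0.62 + 0.9163 + 2.8322 = 4.3685 N/t
R_total = 4.3685 * 158 = 690.22 N

690.22


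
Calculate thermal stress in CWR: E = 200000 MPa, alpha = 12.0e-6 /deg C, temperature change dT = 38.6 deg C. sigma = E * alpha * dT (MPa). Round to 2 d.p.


sigma = E * alpha * dT
sigma = 200000 * 12.0e-6 * 38.6
sigma = 2.4 * 38.6
sigma = 92.64 MPa

92.64


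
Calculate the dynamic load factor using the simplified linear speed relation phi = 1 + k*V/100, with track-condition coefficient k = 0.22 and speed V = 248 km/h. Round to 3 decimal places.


phi = 1 + k * V / 100
phi = 1 + 0.22 * 248 / 100
phi = 1 + 0.5456
phi = 1.546

1.546


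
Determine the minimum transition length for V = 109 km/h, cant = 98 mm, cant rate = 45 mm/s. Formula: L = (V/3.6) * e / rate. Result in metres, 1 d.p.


Convert speed: V = 109 / 3.6 = 30.2778 m/s
L = 30.2778 * 98 / 45
L = 2967.2222 / 45
L = 65.9 m

65.9


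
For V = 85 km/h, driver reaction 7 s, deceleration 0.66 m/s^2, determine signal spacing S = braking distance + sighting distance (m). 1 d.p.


V = 85 / 3.6 = 23.6111 m/s
Braking distance = 23.6111^2 / (2*0.66) = 422.3368 m
Sighting distance = 23.6111 * 7 = 165.2778 m
S = 422.3368 + 165.2778 = 587.6 m

587.6


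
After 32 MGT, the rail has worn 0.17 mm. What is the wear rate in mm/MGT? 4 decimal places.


Wear rate = total wear / cumulative tonnage
Rate = 0.17 / 32
Rate = 0.0053 mm/MGT

0.0053


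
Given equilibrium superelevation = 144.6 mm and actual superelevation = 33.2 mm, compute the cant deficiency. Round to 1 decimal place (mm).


Cant deficiency = equilibrium cant - actual cant
CD = 144.6 - 33.2
CD = 111.4 mm

111.4


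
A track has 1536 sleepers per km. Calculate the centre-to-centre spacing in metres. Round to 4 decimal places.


Spacing = 1000 m / number of sleepers
Spacing = 1000 / 1536
Spacing = 0.6510 m

0.6510


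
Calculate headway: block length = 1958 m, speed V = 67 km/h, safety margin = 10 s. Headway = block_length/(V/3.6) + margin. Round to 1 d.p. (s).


V = 67 / 3.6 = 18.6111 m/s
Block traversal time = 1958 / 18.6111 = 105.206 s
Headway = 105.206 + 10
Headway = 115.2 s

115.2


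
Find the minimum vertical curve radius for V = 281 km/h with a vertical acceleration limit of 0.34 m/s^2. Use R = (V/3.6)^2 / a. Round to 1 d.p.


Convert speed: V = 281 / 3.6 = 78.0556 m/s
V^2 = 6092.6698 m^2/s^2
R_v = 6092.6698 / 0.34
R_v = 17919.6 m

17919.6


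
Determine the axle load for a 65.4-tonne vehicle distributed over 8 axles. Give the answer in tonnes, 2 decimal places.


Load per axle = total weight / number of axles
Load = 65.4 / 8
Load = 8.18 tonnes

8.18


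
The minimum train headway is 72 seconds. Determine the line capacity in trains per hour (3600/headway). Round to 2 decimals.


Capacity = 3600 / headway
Capacity = 3600 / 72
Capacity = 50.00 trains/hour

50.00


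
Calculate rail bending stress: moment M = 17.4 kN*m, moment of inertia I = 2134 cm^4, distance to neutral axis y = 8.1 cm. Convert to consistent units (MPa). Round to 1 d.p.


Convert units:
M = 17.4 kN*m = 17400000 N*mm
y = 8.1 cm = 81 mm
I = 2134 cm^4 = 21340000 mm^4
sigma = 17400000 * 81 / 21340000
sigma = 66.0 MPa

66.0


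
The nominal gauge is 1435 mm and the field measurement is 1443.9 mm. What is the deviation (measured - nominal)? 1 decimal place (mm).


Deviation = measured - nominal
Deviation = 1443.9 - 1435
Deviation = 8.9 mm

8.9


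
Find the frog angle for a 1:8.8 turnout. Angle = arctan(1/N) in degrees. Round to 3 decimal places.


1/N = 1/8.8 = 0.113636
angle = arctan(0.113636) = 0.113151 rad
angle = 0.113151 * 180/pi = 6.483 degrees

6.483


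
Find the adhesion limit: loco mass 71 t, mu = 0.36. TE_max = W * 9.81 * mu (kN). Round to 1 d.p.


TE_max = W * g * mu
TE_max = 71 * 9.81 * 0.36
TE_max = 696.51 * 0.36
TE_max = 250.7 kN

250.7


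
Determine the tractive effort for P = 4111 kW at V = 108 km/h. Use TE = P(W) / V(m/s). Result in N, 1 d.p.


Convert: P = 4111 kW = 4111000 W
V = 108 / 3.6 = 30.0 m/s
TE = 4111000 / 30.0
TE = 137033.3 N

137033.3


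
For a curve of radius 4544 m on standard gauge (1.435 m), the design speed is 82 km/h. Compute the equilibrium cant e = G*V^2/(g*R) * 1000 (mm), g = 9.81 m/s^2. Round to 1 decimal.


Convert speed: V = 82 / 3.6 = 22.7778 m/s
Apply formula: e = 1.435 * 22.7778^2 / (9.81 * 4544)
e = 1.435 * 518.8272 / 44576.64
e = 0.016702 m = 16.7 mm

16.7


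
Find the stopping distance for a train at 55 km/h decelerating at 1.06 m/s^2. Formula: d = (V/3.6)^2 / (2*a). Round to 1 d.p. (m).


Convert speed: V = 55 / 3.6 = 15.2778 m/s
V^2 = 233.4105
d = 233.4105 / (2 * 1.06)
d = 233.4105 / 2.12
d = 110.1 m

110.1


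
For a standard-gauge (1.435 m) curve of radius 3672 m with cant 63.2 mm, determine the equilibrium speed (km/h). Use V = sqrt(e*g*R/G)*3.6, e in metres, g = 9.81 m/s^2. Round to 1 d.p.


Convert cant: e = 63.2 mm = 0.0632 m
V_ms = sqrt(0.0632 * 9.81 * 3672 / 1.435)
V_ms = sqrt(1586.48824) = 39.8307 m/s
V = 39.8307 * 3.6 = 143.4 km/h

143.4


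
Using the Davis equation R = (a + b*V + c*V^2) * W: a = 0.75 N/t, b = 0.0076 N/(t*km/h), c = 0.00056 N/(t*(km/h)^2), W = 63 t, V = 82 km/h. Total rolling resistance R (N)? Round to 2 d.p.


b*V = 0.0076 * 82 = 0.6232
c*V^2 = 0.00056 * 6724 = 3.76544
R_per_t = 0.75 + 0.6232 + 3.76544 = 5.13864 N/t
R_total = 5.13864 * 63 = 323.73 N

323.73


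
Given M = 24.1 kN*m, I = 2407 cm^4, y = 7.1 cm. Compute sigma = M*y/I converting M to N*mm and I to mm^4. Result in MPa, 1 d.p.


Convert units:
M = 24.1 kN*m = 24100000 N*mm
y = 7.1 cm = 71 mm
I = 2407 cm^4 = 24070000 mm^4
sigma = 24100000 * 71 / 24070000
sigma = 71.1 MPa

71.1


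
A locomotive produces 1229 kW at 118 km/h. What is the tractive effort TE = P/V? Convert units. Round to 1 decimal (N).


Convert: P = 1229 kW = 1229000 W
V = 118 / 3.6 = 32.7778 m/s
TE = 1229000 / 32.7778
TE = 37494.9 N

37494.9


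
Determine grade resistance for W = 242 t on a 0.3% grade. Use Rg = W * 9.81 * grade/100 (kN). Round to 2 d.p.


Rg = W * 9.81 * grade / 100
Rg = 242 * 9.81 * 0.3 / 100
Rg = 2374.02 * 0.003
Rg = 7.12 kN

7.12


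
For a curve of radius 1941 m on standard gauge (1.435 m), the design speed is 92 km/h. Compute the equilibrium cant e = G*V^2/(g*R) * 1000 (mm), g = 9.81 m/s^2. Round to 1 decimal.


Convert speed: V = 92 / 3.6 = 25.5556 m/s
Apply formula: e = 1.435 * 25.5556^2 / (9.81 * 1941)
e = 1.435 * 653.0864 / 19041.21
e = 0.049218 m = 49.2 mm

49.2


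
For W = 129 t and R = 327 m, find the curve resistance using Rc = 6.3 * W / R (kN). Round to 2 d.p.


Rc = 6.3 * W / R
Rc = 6.3 * 129 / 327
Rc = 812.7 / 327
Rc = 2.49 kN

2.49


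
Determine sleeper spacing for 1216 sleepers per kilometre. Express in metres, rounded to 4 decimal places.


Spacing = 1000 m / number of sleepers
Spacing = 1000 / 1216
Spacing = 0.8224 m

0.8224


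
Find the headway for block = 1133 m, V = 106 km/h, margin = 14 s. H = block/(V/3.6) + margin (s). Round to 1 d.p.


V = 106 / 3.6 = 29.4444 m/s
Block traversal time = 1133 / 29.4444 = 38.4792 s
Headway = 38.4792 + 14
Headway = 52.5 s

52.5


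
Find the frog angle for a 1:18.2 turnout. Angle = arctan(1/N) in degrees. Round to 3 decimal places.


1/N = 1/18.2 = 0.054945
angle = arctan(0.054945) = 0.05489 rad
angle = 0.05489 * 180/pi = 3.145 degrees

3.145


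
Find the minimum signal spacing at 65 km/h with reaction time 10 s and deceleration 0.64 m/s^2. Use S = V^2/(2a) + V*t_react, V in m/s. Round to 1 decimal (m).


V = 65 / 3.6 = 18.0556 m/s
Braking distance = 18.0556^2 / (2*0.64) = 254.6899 m
Sighting distance = 18.0556 * 10 = 180.5556 m
S = 254.6899 + 180.5556 = 435.2 m

435.2


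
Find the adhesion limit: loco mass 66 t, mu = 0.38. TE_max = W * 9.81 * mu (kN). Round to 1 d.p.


TE_max = W * g * mu
TE_max = 66 * 9.81 * 0.38
TE_max = 647.46 * 0.38
TE_max = 246.0 kN

246.0


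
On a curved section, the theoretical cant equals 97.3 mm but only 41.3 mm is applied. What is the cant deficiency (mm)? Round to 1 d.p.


Cant deficiency = equilibrium cant - actual cant
CD = 97.3 - 41.3
CD = 56.0 mm

56.0


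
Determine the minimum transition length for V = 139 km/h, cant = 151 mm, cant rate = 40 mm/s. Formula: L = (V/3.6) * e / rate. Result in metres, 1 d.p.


Convert speed: V = 139 / 3.6 = 38.6111 m/s
L = 38.6111 * 151 / 40
L = 5830.2778 / 40
L = 145.8 m

145.8


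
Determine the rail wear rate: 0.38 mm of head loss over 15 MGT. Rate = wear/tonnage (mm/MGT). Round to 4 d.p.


Wear rate = total wear / cumulative tonnage
Rate = 0.38 / 15
Rate = 0.0253 mm/MGT

0.0253


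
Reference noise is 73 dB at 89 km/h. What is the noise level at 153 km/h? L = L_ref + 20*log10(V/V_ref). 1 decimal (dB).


V/V_ref = 153 / 89 = 1.719101
log10(1.719101) = 0.235301
20 * 0.235301 = 4.706
L = 73 + 4.706 = 77.7 dB

77.7


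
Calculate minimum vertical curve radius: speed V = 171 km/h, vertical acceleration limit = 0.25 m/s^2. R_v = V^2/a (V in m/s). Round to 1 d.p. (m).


Convert speed: V = 171 / 3.6 = 47.5 m/s
V^2 = 2256.25 m^2/s^2
R_v = 2256.25 / 0.25
R_v = 9025.0 m

9025.0


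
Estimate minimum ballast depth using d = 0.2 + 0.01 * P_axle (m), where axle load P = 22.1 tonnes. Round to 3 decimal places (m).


d = 0.2 + 0.01 * 22.1
d = 0.2 + 0.221
d = 0.421 m

0.421


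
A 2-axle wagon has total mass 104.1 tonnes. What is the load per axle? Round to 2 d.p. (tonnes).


Load per axle = total weight / number of axles
Load = 104.1 / 2
Load = 52.05 tonnes

52.05


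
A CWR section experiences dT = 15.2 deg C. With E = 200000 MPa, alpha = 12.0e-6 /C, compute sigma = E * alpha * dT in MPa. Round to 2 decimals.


sigma = E * alpha * dT
sigma = 200000 * 12.0e-6 * 15.2
sigma = 2.4 * 15.2
sigma = 36.48 MPa

36.48


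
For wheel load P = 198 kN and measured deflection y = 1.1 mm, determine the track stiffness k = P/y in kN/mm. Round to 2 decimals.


Track stiffness k = P / y
k = 198 / 1.1
k = 180.00 kN/mm

180.00


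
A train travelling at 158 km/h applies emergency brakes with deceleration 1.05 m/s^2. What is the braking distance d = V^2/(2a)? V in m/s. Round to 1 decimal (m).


Convert speed: V = 158 / 3.6 = 43.8889 m/s
V^2 = 1926.2346
d = 1926.2346 / (2 * 1.05)
d = 1926.2346 / 2.1
d = 917.3 m

917.3


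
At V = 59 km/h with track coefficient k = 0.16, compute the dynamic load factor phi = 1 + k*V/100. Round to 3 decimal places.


phi = 1 + k * V / 100
phi = 1 + 0.16 * 59 / 100
phi = 1 + 0.0944
phi = 1.094

1.094


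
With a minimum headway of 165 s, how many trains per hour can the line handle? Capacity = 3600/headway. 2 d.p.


Capacity = 3600 / headway
Capacity = 3600 / 165
Capacity = 21.82 trains/hour

21.82


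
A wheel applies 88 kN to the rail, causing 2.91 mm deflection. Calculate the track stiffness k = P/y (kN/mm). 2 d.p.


Track stiffness k = P / y
k = 88 / 2.91
k = 30.24 kN/mm

30.24


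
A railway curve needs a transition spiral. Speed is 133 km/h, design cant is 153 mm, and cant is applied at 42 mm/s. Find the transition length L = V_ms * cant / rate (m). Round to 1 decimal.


Convert speed: V = 133 / 3.6 = 36.9444 m/s
L = 36.9444 * 153 / 42
L = 5652.5 / 42
L = 134.6 m

134.6


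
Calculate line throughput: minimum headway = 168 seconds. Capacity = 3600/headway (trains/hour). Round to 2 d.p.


Capacity = 3600 / headway
Capacity = 3600 / 168
Capacity = 21.43 trains/hour

21.43


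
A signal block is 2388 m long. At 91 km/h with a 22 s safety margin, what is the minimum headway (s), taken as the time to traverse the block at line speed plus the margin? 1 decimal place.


V = 91 / 3.6 = 25.2778 m/s
Block traversal time = 2388 / 25.2778 = 94.4703 s
Headway = 94.4703 + 22
Headway = 116.5 s

116.5


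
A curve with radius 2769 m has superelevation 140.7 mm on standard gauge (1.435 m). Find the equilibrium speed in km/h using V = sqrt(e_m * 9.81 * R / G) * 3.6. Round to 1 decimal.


Convert cant: e = 140.7 mm = 0.1407 m
V_ms = sqrt(0.1407 * 9.81 * 2769 / 1.435)
V_ms = sqrt(2663.386288) = 51.608 m/s
V = 51.608 * 3.6 = 185.8 km/h

185.8


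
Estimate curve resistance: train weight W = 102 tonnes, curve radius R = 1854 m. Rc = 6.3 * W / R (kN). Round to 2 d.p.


Rc = 6.3 * W / R
Rc = 6.3 * 102 / 1854
Rc = 642.6 / 1854
Rc = 0.35 kN

0.35


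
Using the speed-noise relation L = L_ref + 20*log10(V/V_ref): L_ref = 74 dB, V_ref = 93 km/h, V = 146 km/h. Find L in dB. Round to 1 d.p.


V/V_ref = 146 / 93 = 1.569892
log10(1.569892) = 0.19587
20 * 0.19587 = 3.9174
L = 74 + 3.9174 = 77.9 dB

77.9


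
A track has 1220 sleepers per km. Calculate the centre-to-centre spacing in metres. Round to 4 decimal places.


Spacing = 1000 m / number of sleepers
Spacing = 1000 / 1220
Spacing = 0.8197 m

0.8197


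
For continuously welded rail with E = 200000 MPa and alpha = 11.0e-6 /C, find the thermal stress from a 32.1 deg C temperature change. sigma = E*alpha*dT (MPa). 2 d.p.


sigma = E * alpha * dT
sigma = 200000 * 11.0e-6 * 32.1
sigma = 2.2 * 32.1
sigma = 70.62 MPa

70.62


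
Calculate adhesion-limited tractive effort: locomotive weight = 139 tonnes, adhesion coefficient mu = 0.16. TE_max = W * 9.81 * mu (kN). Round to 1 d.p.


TE_max = W * g * mu
TE_max = 139 * 9.81 * 0.16
TE_max = 1363.59 * 0.16
TE_max = 218.2 kN

218.2


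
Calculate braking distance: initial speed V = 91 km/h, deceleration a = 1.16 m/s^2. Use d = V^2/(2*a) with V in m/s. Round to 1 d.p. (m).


Convert speed: V = 91 / 3.6 = 25.2778 m/s
V^2 = 638.966
d = 638.966 / (2 * 1.16)
d = 638.966 / 2.32
d = 275.4 m

275.4


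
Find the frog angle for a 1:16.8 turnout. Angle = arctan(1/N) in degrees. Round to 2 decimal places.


1/N = 1/16.8 = 0.059524
angle = arctan(0.059524) = 0.059454 rad
angle = 0.059454 * 180/pi = 3.41 degrees

3.41


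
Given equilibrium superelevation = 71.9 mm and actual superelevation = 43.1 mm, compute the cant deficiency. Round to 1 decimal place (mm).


Cant deficiency = equilibrium cant - actual cant
CD = 71.9 - 43.1
CD = 28.8 mm

28.8


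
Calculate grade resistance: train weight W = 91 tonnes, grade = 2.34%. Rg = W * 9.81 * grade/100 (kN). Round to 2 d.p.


Rg = W * 9.81 * grade / 100
Rg = 91 * 9.81 * 2.34 / 100
Rg = 892.71 * 0.0234
Rg = 20.89 kN

20.89


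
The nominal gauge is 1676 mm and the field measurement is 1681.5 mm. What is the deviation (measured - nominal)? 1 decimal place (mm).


Deviation = measured - nominal
Deviation = 1681.5 - 1676
Deviation = 5.5 mm

5.5


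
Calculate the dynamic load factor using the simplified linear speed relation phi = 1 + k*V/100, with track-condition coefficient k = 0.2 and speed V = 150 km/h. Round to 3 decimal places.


phi = 1 + k * V / 100
phi = 1 + 0.2 * 150 / 100
phi = 1 + 0.3
phi = 1.300

1.300


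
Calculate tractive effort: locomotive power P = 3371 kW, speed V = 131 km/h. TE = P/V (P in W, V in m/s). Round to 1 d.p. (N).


Convert: P = 3371 kW = 3371000 W
V = 131 / 3.6 = 36.3889 m/s
TE = 3371000 / 36.3889
TE = 92638.2 N

92638.2


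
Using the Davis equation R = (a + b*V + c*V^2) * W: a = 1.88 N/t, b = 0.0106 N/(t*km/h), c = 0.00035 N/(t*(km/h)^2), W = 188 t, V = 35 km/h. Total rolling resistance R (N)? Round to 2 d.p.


b*V = 0.0106 * 35 = 0.371
c*V^2 = 0.00035 * 1225 = 0.42875
R_per_t = 1.88 + 0.371 + 0.42875 = 2.67975 N/t
R_total = 2.67975 * 188 = 503.79 N

503.79


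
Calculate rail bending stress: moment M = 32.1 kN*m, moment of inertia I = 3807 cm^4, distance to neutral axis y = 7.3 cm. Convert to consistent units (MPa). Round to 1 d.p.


Convert units:
M = 32.1 kN*m = 32100000 N*mm
y = 7.3 cm = 73 mm
I = 3807 cm^4 = 38070000 mm^4
sigma = 32100000 * 73 / 38070000
sigma = 61.6 MPa

61.6


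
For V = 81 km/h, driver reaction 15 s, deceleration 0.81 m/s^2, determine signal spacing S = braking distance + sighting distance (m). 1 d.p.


V = 81 / 3.6 = 22.5 m/s
Braking distance = 22.5^2 / (2*0.81) = 312.5 m
Sighting distance = 22.5 * 15 = 337.5 m
S = 312.5 + 337.5 = 650.0 m

650.0


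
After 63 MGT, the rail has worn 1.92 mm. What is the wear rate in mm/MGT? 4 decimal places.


Wear rate = total wear / cumulative tonnage
Rate = 1.92 / 63
Rate = 0.0305 mm/MGT

0.0305


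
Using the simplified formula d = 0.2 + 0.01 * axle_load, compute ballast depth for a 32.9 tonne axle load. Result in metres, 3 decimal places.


d = 0.2 + 0.01 * 32.9
d = 0.2 + 0.329
d = 0.529 m

0.529


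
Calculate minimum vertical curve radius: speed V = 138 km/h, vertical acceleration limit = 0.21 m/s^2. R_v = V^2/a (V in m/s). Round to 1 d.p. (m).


Convert speed: V = 138 / 3.6 = 38.3333 m/s
V^2 = 1469.4444 m^2/s^2
R_v = 1469.4444 / 0.21
R_v = 6997.4 m

6997.4


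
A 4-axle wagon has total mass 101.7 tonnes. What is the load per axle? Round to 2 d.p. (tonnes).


Load per axle = total weight / number of axles
Load = 101.7 / 4
Load = 25.43 tonnes

25.43


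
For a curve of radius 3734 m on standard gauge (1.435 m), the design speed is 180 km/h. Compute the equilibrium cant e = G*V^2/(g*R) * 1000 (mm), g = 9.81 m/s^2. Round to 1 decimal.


Convert speed: V = 180 / 3.6 = 50.0 m/s
Apply formula: e = 1.435 * 50.0^2 / (9.81 * 3734)
e = 1.435 * 2500.0 / 36630.54
e = 0.097937 m = 97.9 mm

97.9


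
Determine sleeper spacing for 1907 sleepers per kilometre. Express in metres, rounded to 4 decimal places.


Spacing = 1000 m / number of sleepers
Spacing = 1000 / 1907
Spacing = 0.5244 m

0.5244


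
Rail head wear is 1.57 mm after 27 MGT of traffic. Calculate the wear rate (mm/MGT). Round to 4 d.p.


Wear rate = total wear / cumulative tonnage
Rate = 1.57 / 27
Rate = 0.0581 mm/MGT

0.0581


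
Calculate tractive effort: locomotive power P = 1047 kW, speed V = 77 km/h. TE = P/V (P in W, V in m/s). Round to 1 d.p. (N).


Convert: P = 1047 kW = 1047000 W
V = 77 / 3.6 = 21.3889 m/s
TE = 1047000 / 21.3889
TE = 48950.6 N

48950.6


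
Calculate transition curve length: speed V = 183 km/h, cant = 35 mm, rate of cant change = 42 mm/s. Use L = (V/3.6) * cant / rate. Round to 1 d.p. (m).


Convert speed: V = 183 / 3.6 = 50.8333 m/s
L = 50.8333 * 35 / 42
L = 1779.1667 / 42
L = 42.4 m

42.4


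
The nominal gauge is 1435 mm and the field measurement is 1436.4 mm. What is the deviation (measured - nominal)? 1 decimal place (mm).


Deviation = measured - nominal
Deviation = 1436.4 - 1435
Deviation = 1.4 mm

1.4


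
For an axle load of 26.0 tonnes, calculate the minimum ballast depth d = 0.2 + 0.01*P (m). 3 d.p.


d = 0.2 + 0.01 * 26.0
d = 0.2 + 0.26
d = 0.460 m

0.460


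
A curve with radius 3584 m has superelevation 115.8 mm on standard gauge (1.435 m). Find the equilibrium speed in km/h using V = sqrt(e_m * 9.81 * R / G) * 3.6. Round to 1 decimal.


Convert cant: e = 115.8 mm = 0.1158 m
V_ms = sqrt(0.1158 * 9.81 * 3584 / 1.435)
V_ms = sqrt(2837.224273) = 53.2656 m/s
V = 53.2656 * 3.6 = 191.8 km/h

191.8


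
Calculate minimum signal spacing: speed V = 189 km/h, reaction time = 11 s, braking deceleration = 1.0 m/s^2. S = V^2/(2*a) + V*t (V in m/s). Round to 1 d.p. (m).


V = 189 / 3.6 = 52.5 m/s
Braking distance = 52.5^2 / (2*1.0) = 1378.125 m
Sighting distance = 52.5 * 11 = 577.5 m
S = 1378.125 + 577.5 = 1955.6 m

1955.6


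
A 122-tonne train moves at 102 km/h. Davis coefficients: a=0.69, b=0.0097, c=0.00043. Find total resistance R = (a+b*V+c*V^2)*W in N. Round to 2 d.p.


b*V = 0.0097 * 102 = 0.9894
c*V^2 = 0.00043 * 10404 = 4.47372
R_per_t = 0.69 + 0.9894 + 4.47372 = 6.15312 N/t
R_total = 6.15312 * 122 = 750.68 N

750.68


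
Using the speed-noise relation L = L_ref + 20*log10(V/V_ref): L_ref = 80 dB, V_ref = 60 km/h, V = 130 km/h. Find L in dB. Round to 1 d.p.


V/V_ref = 130 / 60 = 2.166667
log10(2.166667) = 0.335792
20 * 0.335792 = 6.7158
L = 80 + 6.7158 = 86.7 dB

86.7


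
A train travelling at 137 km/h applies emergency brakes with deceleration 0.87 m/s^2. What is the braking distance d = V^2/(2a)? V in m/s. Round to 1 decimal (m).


Convert speed: V = 137 / 3.6 = 38.0556 m/s
V^2 = 1448.2253
d = 1448.2253 / (2 * 0.87)
d = 1448.2253 / 1.74
d = 832.3 m

832.3


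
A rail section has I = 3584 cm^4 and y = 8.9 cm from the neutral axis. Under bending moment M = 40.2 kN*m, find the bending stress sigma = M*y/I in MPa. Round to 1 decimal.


Convert units:
M = 40.2 kN*m = 40200000 N*mm
y = 8.9 cm = 89 mm
I = 3584 cm^4 = 35840000 mm^4
sigma = 40200000 * 89 / 35840000
sigma = 99.8 MPa

99.8


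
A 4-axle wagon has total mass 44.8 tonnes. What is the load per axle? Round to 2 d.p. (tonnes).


Load per axle = total weight / number of axles
Load = 44.8 / 4
Load = 11.20 tonnes

11.20


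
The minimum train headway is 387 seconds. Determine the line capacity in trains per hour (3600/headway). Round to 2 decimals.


Capacity = 3600 / headway
Capacity = 3600 / 387
Capacity = 9.30 trains/hour

9.30


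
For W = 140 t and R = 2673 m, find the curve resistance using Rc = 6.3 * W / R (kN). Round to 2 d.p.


Rc = 6.3 * W / R
Rc = 6.3 * 140 / 2673
Rc = 882.0 / 2673
Rc = 0.33 kN

0.33


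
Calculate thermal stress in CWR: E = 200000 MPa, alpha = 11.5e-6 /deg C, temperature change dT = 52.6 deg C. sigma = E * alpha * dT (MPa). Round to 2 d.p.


sigma = E * alpha * dT
sigma = 200000 * 11.5e-6 * 52.6
sigma = 2.3 * 52.6
sigma = 120.98 MPa

120.98


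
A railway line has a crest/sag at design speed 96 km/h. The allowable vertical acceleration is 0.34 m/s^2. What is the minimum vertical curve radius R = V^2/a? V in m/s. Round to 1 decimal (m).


Convert speed: V = 96 / 3.6 = 26.6667 m/s
V^2 = 711.1111 m^2/s^2
R_v = 711.1111 / 0.34
R_v = 2091.5 m

2091.5


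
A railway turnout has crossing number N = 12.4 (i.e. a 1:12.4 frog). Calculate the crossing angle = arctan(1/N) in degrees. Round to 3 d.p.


1/N = 1/12.4 = 0.080645
angle = arctan(0.080645) = 0.080471 rad
angle = 0.080471 * 180/pi = 4.611 degrees

4.611


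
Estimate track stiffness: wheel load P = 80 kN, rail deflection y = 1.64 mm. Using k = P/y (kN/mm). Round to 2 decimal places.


Track stiffness k = P / y
k = 80 / 1.64
k = 48.78 kN/mm

48.78


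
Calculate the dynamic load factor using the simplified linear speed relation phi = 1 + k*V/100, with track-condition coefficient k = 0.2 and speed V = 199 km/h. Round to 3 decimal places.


phi = 1 + k * V / 100
phi = 1 + 0.2 * 199 / 100
phi = 1 + 0.398
phi = 1.398

1.398


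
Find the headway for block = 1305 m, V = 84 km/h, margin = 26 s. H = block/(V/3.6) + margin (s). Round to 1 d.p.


V = 84 / 3.6 = 23.3333 m/s
Block traversal time = 1305 / 23.3333 = 55.9286 s
Headway = 55.9286 + 26
Headway = 81.9 s

81.9


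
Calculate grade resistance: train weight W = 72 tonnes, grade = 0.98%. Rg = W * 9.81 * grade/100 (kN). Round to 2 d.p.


Rg = W * 9.81 * grade / 100
Rg = 72 * 9.81 * 0.98 / 100
Rg = 706.32 * 0.0098
Rg = 6.92 kN

6.92


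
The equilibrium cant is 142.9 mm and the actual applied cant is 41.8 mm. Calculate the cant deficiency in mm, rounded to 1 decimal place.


Cant deficiency = equilibrium cant - actual cant
CD = 142.9 - 41.8
CD = 101.1 mm

101.1


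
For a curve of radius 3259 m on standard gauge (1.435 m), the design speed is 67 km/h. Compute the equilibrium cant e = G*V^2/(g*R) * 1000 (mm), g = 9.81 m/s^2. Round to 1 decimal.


Convert speed: V = 67 / 3.6 = 18.6111 m/s
Apply formula: e = 1.435 * 18.6111^2 / (9.81 * 3259)
e = 1.435 * 346.3735 / 31970.79
e = 0.015547 m = 15.5 mm

15.5


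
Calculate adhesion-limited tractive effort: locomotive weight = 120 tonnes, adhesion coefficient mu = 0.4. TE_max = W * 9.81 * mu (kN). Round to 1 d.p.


TE_max = W * g * mu
TE_max = 120 * 9.81 * 0.4
TE_max = 1177.2 * 0.4
TE_max = 470.9 kN

470.9


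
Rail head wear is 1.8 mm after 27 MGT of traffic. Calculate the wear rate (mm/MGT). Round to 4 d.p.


Wear rate = total wear / cumulative tonnage
Rate = 1.8 / 27
Rate = 0.0667 mm/MGT

0.0667


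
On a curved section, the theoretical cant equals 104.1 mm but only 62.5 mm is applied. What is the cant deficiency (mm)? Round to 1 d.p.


Cant deficiency = equilibrium cant - actual cant
CD = 104.1 - 62.5
CD = 41.6 mm

41.6


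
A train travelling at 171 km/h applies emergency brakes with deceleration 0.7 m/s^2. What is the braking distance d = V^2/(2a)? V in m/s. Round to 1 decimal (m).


Convert speed: V = 171 / 3.6 = 47.5 m/s
V^2 = 2256.25
d = 2256.25 / (2 * 0.7)
d = 2256.25 / 1.4
d = 1611.6 m

1611.6


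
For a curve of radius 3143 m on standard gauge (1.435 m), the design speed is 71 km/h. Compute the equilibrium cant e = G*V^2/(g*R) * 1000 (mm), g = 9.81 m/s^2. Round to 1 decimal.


Convert speed: V = 71 / 3.6 = 19.7222 m/s
Apply formula: e = 1.435 * 19.7222^2 / (9.81 * 3143)
e = 1.435 * 388.966 / 30832.83
e = 0.018103 m = 18.1 mm

18.1


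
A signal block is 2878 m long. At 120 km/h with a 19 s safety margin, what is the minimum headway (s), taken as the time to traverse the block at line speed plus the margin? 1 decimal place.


V = 120 / 3.6 = 33.3333 m/s
Block traversal time = 2878 / 33.3333 = 86.34 s
Headway = 86.34 + 19
Headway = 105.3 s

105.3


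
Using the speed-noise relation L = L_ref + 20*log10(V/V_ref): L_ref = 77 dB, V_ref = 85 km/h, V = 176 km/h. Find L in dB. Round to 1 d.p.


V/V_ref = 176 / 85 = 2.070588
log10(2.070588) = 0.316094
20 * 0.316094 = 6.3219
L = 77 + 6.3219 = 83.3 dB

83.3


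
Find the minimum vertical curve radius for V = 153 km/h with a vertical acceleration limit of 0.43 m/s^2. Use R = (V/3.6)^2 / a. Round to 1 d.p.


Convert speed: V = 153 / 3.6 = 42.5 m/s
V^2 = 1806.25 m^2/s^2
R_v = 1806.25 / 0.43
R_v = 4200.6 m

4200.6


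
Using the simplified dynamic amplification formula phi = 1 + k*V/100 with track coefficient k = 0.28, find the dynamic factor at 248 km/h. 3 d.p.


phi = 1 + k * V / 100
phi = 1 + 0.28 * 248 / 100
phi = 1 + 0.6944
phi = 1.694

1.694


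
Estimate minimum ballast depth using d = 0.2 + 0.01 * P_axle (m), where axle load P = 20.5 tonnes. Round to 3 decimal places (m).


d = 0.2 + 0.01 * 20.5
d = 0.2 + 0.205
d = 0.405 m

0.405


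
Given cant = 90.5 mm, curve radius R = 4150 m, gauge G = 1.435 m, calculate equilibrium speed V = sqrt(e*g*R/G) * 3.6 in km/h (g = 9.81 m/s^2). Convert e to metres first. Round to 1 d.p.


Convert cant: e = 90.5 mm = 0.0905 m
V_ms = sqrt(0.0905 * 9.81 * 4150 / 1.435)
V_ms = sqrt(2567.519686) = 50.6707 m/s
V = 50.6707 * 3.6 = 182.4 km/h

182.4


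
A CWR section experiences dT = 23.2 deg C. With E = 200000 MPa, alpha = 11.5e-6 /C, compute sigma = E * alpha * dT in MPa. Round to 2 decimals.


sigma = E * alpha * dT
sigma = 200000 * 11.5e-6 * 23.2
sigma = 2.3 * 23.2
sigma = 53.36 MPa

53.36


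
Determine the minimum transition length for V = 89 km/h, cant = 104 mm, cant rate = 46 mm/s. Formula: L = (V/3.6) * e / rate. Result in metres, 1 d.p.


Convert speed: V = 89 / 3.6 = 24.7222 m/s
L = 24.7222 * 104 / 46
L = 2571.1111 / 46
L = 55.9 m

55.9


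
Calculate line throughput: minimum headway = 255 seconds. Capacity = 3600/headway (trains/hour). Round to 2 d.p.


Capacity = 3600 / headway
Capacity = 3600 / 255
Capacity = 14.12 trains/hour

14.12


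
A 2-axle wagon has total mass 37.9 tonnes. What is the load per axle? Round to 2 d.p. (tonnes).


Load per axle = total weight / number of axles
Load = 37.9 / 2
Load = 18.95 tonnes

18.95


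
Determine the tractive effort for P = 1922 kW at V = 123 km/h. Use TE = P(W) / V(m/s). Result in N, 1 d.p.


Convert: P = 1922 kW = 1922000 W
V = 123 / 3.6 = 34.1667 m/s
TE = 1922000 / 34.1667
TE = 56253.7 N

56253.7


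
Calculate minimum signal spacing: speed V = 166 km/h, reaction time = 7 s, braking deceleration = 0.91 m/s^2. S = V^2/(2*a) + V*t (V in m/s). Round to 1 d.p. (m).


V = 166 / 3.6 = 46.1111 m/s
Braking distance = 46.1111^2 / (2*0.91) = 1168.2608 m
Sighting distance = 46.1111 * 7 = 322.7778 m
S = 1168.2608 + 322.7778 = 1491.0 m

1491.0


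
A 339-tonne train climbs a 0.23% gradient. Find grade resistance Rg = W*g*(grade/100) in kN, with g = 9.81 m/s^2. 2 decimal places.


Rg = W * 9.81 * grade / 100
Rg = 339 * 9.81 * 0.23 / 100
Rg = 3325.59 * 0.0023
Rg = 7.65 kN

7.65


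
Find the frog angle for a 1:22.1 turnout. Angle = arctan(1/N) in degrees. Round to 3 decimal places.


1/N = 1/22.1 = 0.045249
angle = arctan(0.045249) = 0.045218 rad
angle = 0.045218 * 180/pi = 2.591 degrees

2.591


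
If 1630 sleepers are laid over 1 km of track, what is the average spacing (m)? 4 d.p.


Spacing = 1000 m / number of sleepers
Spacing = 1000 / 1630
Spacing = 0.6135 m

0.6135


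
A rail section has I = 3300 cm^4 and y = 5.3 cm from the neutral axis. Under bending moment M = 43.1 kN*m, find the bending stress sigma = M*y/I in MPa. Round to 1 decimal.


Convert units:
M = 43.1 kN*m = 43100000 N*mm
y = 5.3 cm = 53 mm
I = 3300 cm^4 = 33000000 mm^4
sigma = 43100000 * 53 / 33000000
sigma = 69.2 MPa

69.2


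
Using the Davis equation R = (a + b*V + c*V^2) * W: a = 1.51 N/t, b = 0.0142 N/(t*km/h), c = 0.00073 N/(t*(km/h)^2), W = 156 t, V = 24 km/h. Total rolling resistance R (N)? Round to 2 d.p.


b*V = 0.0142 * 24 = 0.3408
c*V^2 = 0.00073 * 576 = 0.42048
R_per_t = 1.51 + 0.3408 + 0.42048 = 2.27128 N/t
R_total = 2.27128 * 156 = 354.32 N

354.32


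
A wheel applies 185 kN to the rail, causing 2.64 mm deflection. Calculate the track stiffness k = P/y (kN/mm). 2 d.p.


Track stiffness k = P / y
k = 185 / 2.64
k = 70.08 kN/mm

70.08


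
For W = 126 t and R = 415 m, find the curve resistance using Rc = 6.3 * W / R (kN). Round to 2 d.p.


Rc = 6.3 * W / R
Rc = 6.3 * 126 / 415
Rc = 793.8 / 415
Rc = 1.91 kN

1.91


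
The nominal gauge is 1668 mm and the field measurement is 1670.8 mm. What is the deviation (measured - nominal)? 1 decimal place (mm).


Deviation = measured - nominal
Deviation = 1670.8 - 1668
Deviation = 2.8 mm

2.8


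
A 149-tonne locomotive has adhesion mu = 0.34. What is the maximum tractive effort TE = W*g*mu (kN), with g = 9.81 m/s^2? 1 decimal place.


TE_max = W * g * mu
TE_max = 149 * 9.81 * 0.34
TE_max = 1461.69 * 0.34
TE_max = 497.0 kN

497.0


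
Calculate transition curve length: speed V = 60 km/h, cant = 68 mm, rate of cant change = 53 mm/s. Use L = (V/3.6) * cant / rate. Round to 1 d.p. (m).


Convert speed: V = 60 / 3.6 = 16.6667 m/s
L = 16.6667 * 68 / 53
L = 1133.3333 / 53
L = 21.4 m

21.4


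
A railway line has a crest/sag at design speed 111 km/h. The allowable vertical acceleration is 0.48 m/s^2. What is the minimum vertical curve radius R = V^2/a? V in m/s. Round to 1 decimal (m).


Convert speed: V = 111 / 3.6 = 30.8333 m/s
V^2 = 950.6944 m^2/s^2
R_v = 950.6944 / 0.48
R_v = 1980.6 m

1980.6


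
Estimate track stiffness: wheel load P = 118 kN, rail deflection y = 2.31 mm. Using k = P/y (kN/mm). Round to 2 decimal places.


Track stiffness k = P / y
k = 118 / 2.31
k = 51.08 kN/mm

51.08


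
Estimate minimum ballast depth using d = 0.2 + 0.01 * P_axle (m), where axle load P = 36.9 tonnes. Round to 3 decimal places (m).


d = 0.2 + 0.01 * 36.9
d = 0.2 + 0.369
d = 0.569 m

0.569


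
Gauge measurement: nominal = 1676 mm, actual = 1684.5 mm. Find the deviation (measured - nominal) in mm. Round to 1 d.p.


Deviation = measured - nominal
Deviation = 1684.5 - 1676
Deviation = 8.5 mm

8.5


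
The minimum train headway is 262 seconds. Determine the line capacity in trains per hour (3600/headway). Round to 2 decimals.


Capacity = 3600 / headway
Capacity = 3600 / 262
Capacity = 13.74 trains/hour

13.74


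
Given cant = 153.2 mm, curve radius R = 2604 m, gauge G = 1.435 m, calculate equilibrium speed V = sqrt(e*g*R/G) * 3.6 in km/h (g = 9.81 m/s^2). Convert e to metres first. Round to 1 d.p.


Convert cant: e = 153.2 mm = 0.1532 m
V_ms = sqrt(0.1532 * 9.81 * 2604 / 1.435)
V_ms = sqrt(2727.199141) = 52.2226 m/s
V = 52.2226 * 3.6 = 188.0 km/h

188.0


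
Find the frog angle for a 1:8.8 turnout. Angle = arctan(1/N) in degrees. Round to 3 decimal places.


1/N = 1/8.8 = 0.113636
angle = arctan(0.113636) = 0.113151 rad
angle = 0.113151 * 180/pi = 6.483 degrees

6.483


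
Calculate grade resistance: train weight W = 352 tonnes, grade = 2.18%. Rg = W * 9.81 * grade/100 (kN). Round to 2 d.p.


Rg = W * 9.81 * grade / 100
Rg = 352 * 9.81 * 2.18 / 100
Rg = 3453.12 * 0.0218
Rg = 75.28 kN

75.28


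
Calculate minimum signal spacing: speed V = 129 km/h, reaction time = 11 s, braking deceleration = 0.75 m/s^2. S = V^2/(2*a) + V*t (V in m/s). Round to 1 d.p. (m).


V = 129 / 3.6 = 35.8333 m/s
Braking distance = 35.8333^2 / (2*0.75) = 856.0185 m
Sighting distance = 35.8333 * 11 = 394.1667 m
S = 856.0185 + 394.1667 = 1250.2 m

1250.2


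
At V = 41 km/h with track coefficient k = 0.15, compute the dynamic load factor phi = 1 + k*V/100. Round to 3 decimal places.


phi = 1 + k * V / 100
phi = 1 + 0.15 * 41 / 100
phi = 1 + 0.0615
phi = 1.062

1.062


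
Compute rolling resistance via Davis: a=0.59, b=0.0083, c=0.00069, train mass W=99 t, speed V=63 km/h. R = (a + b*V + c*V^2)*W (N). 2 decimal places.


b*V = 0.0083 * 63 = 0.5229
c*V^2 = 0.00069 * 3969 = 2.73861
R_per_t = 0.59 + 0.5229 + 2.73861 = 3.85151 N/t
R_total = 3.85151 * 99 = 381.30 N

381.30


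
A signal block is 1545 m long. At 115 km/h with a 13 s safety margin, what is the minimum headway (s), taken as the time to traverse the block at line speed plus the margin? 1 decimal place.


V = 115 / 3.6 = 31.9444 m/s
Block traversal time = 1545 / 31.9444 = 48.3652 s
Headway = 48.3652 + 13
Headway = 61.4 s

61.4


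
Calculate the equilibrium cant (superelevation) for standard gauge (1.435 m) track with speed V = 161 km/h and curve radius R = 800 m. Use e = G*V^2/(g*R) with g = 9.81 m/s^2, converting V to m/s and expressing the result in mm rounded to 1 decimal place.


Convert speed: V = 161 / 3.6 = 44.7222 m/s
Apply formula: e = 1.435 * 44.7222^2 / (9.81 * 800)
e = 1.435 * 2000.0772 / 7848.0
e = 0.365712 m = 365.7 mm

365.7


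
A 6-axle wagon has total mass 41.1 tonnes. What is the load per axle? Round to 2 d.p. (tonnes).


Load per axle = total weight / number of axles
Load = 41.1 / 6
Load = 6.85 tonnes

6.85


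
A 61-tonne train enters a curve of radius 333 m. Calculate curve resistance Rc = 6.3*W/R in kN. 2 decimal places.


Rc = 6.3 * W / R
Rc = 6.3 * 61 / 333
Rc = 384.3 / 333
Rc = 1.15 kN

1.15


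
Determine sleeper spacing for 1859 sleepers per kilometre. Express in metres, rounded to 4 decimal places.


Spacing = 1000 m / number of sleepers
Spacing = 1000 / 1859
Spacing = 0.5379 m

0.5379


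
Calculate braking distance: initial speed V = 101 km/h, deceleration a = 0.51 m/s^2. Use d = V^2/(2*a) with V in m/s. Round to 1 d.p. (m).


Convert speed: V = 101 / 3.6 = 28.0556 m/s
V^2 = 787.1142
d = 787.1142 / (2 * 0.51)
d = 787.1142 / 1.02
d = 771.7 m

771.7


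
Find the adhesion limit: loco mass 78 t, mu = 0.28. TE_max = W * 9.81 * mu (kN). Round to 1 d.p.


TE_max = W * g * mu
TE_max = 78 * 9.81 * 0.28
TE_max = 765.18 * 0.28
TE_max = 214.3 kN

214.3


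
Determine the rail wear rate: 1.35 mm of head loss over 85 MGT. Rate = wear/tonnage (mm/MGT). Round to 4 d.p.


Wear rate = total wear / cumulative tonnage
Rate = 1.35 / 85
Rate = 0.0159 mm/MGT

0.0159


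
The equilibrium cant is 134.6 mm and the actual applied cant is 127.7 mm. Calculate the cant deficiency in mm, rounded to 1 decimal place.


Cant deficiency = equilibrium cant - actual cant
CD = 134.6 - 127.7
CD = 6.9 mm

6.9


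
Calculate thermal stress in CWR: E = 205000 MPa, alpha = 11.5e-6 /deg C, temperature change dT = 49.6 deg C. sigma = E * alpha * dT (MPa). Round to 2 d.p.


sigma = E * alpha * dT
sigma = 205000 * 11.5e-6 * 49.6
sigma = 2.3575 * 49.6
sigma = 116.93 MPa

116.93


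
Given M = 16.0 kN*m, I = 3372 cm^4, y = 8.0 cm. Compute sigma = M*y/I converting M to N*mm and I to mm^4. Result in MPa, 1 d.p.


Convert units:
M = 16.0 kN*m = 16000000 N*mm
y = 8.0 cm = 80 mm
I = 3372 cm^4 = 33720000 mm^4
sigma = 16000000 * 80 / 33720000
sigma = 38.0 MPa

38.0


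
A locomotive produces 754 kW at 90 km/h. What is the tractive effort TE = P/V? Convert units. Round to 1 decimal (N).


Convert: P = 754 kW = 754000 W
V = 90 / 3.6 = 25.0 m/s
TE = 754000 / 25.0
TE = 30160.0 N

30160.0


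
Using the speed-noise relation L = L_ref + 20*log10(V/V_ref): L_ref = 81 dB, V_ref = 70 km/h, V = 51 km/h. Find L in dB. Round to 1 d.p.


V/V_ref = 51 / 70 = 0.728571
log10(0.728571) = -0.137528
20 * -0.137528 = -2.7506
L = 81 + -2.7506 = 78.2 dB

78.2


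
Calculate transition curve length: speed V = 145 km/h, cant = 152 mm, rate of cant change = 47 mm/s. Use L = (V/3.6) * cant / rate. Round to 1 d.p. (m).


Convert speed: V = 145 / 3.6 = 40.2778 m/s
L = 40.2778 * 152 / 47
L = 6122.2222 / 47
L = 130.3 m

130.3


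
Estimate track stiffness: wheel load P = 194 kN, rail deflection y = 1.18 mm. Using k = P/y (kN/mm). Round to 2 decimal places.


Track stiffness k = P / y
k = 194 / 1.18
k = 164.41 kN/mm

164.41


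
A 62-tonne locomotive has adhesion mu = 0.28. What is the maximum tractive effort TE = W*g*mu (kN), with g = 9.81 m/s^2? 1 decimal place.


TE_max = W * g * mu
TE_max = 62 * 9.81 * 0.28
TE_max = 608.22 * 0.28
TE_max = 170.3 kN

170.3


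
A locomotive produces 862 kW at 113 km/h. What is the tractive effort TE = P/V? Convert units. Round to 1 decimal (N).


Convert: P = 862 kW = 862000 W
V = 113 / 3.6 = 31.3889 m/s
TE = 862000 / 31.3889
TE = 27461.9 N

27461.9


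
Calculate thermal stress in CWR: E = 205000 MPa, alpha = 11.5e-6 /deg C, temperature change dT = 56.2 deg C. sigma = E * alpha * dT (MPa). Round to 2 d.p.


sigma = E * alpha * dT
sigma = 205000 * 11.5e-6 * 56.2
sigma = 2.3575 * 56.2
sigma = 132.49 MPa

132.49


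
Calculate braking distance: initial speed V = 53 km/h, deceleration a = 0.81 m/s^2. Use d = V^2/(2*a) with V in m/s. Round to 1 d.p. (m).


Convert speed: V = 53 / 3.6 = 14.7222 m/s
V^2 = 216.7438
d = 216.7438 / (2 * 0.81)
d = 216.7438 / 1.62
d = 133.8 m

133.8
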